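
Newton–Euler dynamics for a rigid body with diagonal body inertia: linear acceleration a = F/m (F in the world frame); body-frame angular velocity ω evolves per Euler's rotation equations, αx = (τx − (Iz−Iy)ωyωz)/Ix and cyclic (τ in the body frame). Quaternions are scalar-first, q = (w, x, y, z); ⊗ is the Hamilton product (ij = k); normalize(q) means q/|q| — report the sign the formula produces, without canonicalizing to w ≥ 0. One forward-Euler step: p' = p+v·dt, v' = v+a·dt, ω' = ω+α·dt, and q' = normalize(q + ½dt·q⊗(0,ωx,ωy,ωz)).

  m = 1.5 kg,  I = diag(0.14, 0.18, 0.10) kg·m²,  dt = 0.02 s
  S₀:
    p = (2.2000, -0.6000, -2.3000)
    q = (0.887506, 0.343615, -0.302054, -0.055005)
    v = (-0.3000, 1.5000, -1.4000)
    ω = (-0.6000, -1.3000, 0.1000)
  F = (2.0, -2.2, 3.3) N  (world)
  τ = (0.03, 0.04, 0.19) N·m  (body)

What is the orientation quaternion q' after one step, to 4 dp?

q' = (0.8856, 0.3372, -0.3136, -0.0604)

Hamilton product q⊗(0,ω) = (-0.1810007, -0.6342155, -1.1551163, -0.5391813)
updated quaternion q' = (0.8856, 0.3372, -0.3136, -0.0604)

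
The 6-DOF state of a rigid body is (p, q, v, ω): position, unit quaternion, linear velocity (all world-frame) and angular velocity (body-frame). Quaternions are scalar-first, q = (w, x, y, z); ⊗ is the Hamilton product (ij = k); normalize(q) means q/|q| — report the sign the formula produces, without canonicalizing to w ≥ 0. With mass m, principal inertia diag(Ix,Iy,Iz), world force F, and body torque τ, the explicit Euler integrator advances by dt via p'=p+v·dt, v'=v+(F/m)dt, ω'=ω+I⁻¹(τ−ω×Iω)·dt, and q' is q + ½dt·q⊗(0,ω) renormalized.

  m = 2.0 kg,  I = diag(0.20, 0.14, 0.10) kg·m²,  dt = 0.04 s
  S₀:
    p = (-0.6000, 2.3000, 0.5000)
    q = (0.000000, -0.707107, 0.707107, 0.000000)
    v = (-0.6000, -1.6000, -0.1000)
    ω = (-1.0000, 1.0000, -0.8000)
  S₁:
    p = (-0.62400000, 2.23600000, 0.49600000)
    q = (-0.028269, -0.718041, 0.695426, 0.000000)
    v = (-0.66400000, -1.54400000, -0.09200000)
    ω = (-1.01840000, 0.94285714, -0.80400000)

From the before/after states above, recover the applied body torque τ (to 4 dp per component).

rate change Δω = (-0.01840000, -0.05714286, -0.00400000)
τ = I·(Δω/dt) + ω₀×(Iω₀) = (-0.0600, -0.1200, 0.0500)

τ = (-0.0600, -0.1200, 0.0500)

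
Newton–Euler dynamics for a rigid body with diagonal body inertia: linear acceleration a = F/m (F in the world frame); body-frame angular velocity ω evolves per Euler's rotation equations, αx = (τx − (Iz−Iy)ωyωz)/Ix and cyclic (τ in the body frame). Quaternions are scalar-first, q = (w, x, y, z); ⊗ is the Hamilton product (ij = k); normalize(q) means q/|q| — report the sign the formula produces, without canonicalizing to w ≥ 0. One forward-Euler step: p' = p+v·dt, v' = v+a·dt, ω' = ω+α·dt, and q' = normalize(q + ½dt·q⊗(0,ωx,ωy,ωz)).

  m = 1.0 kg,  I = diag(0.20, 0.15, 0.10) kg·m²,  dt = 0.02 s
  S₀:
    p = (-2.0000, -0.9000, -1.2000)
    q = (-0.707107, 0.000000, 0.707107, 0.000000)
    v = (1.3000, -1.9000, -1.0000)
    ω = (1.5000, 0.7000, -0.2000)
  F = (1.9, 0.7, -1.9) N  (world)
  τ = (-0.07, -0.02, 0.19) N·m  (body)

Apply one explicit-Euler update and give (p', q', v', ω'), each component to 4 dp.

p' = (-1.9740, -0.9380, -1.2200)
q' = (-0.7120, -0.0120, 0.7021, -0.0092)
v' = (1.3380, -1.8860, -1.0380)
ω' = (1.4923, 0.7013, -0.1515)

linear accel F/m = (1.9000, 0.7000, -1.9000)
new position p' = (-1.9740, -0.9380, -1.2200)
v + (F/m)dt = (1.3380, -1.8860, -1.0380)
gyro term ω×Iω = (0.0070, -0.0300, -0.0525)
angular accel α = (-0.3850, 0.0667, 2.4250)
ω' = ω + α·dt = (1.4923, 0.7013, -0.1515)
Hamilton product q⊗(0,ω) = (-0.4949749, -1.2020819, -0.4949749, -0.9192391)
q + ½dt·q⊗(0,ω), renormalized = (-0.7120, -0.0120, 0.7021, -0.0092)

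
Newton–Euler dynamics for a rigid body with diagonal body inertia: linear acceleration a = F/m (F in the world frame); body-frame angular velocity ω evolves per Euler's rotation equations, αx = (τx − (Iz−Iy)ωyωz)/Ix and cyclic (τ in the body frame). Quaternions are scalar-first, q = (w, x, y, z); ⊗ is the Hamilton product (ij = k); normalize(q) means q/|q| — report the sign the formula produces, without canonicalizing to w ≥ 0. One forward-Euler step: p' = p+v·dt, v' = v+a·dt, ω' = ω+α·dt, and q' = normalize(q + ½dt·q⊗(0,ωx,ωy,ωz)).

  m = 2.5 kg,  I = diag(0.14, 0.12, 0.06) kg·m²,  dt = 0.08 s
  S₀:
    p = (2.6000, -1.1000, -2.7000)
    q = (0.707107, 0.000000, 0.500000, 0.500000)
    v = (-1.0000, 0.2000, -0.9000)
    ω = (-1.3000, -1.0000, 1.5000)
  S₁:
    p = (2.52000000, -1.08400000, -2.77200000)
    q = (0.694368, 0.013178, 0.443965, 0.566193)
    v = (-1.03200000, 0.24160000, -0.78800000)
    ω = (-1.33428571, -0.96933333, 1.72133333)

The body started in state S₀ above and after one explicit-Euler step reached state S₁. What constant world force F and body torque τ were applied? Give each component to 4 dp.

ω₁ − ω₀ = (-0.03428571, 0.03066667, 0.22133333)
I·α + gyro = (0.0300, -0.1100, 0.1400)
v₁ − v₀ = (-0.03200000, 0.04160000, 0.11200000)
applied force F = (-1.0000, 1.3000, 3.5000)

F = (-1.0000, 1.3000, 3.5000)
τ = (0.0300, -0.1100, 0.1400)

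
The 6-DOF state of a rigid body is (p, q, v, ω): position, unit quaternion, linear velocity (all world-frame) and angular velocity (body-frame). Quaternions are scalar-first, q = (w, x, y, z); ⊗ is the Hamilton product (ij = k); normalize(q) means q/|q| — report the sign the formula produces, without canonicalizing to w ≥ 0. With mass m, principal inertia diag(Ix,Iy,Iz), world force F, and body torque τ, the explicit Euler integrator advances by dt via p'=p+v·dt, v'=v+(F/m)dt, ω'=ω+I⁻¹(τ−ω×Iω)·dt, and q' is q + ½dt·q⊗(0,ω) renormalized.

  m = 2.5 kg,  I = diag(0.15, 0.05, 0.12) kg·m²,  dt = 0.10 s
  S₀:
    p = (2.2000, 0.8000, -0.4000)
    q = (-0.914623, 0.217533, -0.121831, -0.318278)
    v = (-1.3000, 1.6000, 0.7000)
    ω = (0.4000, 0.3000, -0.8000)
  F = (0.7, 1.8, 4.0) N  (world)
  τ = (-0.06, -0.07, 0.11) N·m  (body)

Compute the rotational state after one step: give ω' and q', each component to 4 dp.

gyro term ω×Iω = (-0.0168, -0.0096, -0.0120)
(τ − ω×Iω)/I = (-0.2880, -1.2080, 1.0167)
new body rate ω' = (0.3712, 0.1792, -0.6983)
Hamilton product q⊗(0,ω) = (-0.3050863, -0.1729010, -0.2276717, 0.8456907)
updated quaternion q' = (-0.9288, 0.2087, -0.1331, -0.2757)

ω' = (0.3712, 0.1792, -0.6983)
q' = (-0.9288, 0.2087, -0.1331, -0.2757)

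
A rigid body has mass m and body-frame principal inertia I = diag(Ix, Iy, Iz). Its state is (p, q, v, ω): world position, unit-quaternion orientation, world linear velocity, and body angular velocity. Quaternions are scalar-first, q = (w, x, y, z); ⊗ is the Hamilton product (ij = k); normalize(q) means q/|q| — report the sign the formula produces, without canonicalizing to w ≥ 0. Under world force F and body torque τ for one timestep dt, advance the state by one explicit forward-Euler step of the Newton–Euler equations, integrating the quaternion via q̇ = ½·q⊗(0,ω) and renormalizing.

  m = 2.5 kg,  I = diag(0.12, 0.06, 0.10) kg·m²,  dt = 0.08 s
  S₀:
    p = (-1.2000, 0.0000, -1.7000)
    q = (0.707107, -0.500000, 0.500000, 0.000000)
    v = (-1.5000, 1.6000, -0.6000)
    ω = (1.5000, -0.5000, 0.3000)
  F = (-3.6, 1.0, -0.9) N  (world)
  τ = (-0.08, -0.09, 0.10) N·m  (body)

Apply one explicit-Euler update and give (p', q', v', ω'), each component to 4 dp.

p' = (-1.3200, 0.1280, -1.7480)
q' = (0.7456, -0.4506, 0.4908, -0.0115)
v' = (-1.6152, 1.6320, -0.6288)
ω' = (1.4507, -0.6320, 0.3440)

α = I⁻¹(τ − ω×Iω) = (-0.6167, -1.6500, 0.5500)
ω + α·dt = (1.4507, -0.6320, 0.3440)
2q̇ = q⊗(0,ω) = (1.0000000, 1.2106605, -0.2035535, -0.2878679)
updated quaternion q' = (0.7456, -0.4506, 0.4908, -0.0115)
a = F/m = (-1.4400, 0.4000, -0.3600)
p + v·dt = (-1.3200, 0.1280, -1.7480)
v' = v + a·dt = (-1.6152, 1.6320, -0.6288)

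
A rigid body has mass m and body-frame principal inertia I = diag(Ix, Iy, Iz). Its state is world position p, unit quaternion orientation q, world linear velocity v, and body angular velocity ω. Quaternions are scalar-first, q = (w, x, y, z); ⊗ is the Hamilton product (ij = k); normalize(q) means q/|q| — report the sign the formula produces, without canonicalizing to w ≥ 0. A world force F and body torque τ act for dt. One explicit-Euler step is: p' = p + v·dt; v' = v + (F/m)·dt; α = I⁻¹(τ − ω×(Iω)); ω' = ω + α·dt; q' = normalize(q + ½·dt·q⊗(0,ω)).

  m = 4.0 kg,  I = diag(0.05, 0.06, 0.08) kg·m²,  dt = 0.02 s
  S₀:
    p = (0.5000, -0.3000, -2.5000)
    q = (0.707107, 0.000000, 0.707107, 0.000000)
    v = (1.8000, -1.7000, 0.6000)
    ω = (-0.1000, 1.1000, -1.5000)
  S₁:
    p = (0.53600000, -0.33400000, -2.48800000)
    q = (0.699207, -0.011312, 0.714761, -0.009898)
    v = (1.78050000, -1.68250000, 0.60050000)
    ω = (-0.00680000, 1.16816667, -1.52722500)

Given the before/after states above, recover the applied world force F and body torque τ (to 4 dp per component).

Δω = ω₁−ω₀ = (0.09320000, 0.06816667, -0.02722500)
ω₀×(Iω₀) = (-0.0330, -0.0045, -0.0011)
I·α + gyro = (0.2000, 0.2000, -0.1100)
Δv = v₁−v₀ = (-0.01950000, 0.01750000, 0.00050000)
applied force F = (-3.9000, 3.5000, 0.1000)

F = (-3.9000, 3.5000, 0.1000)
τ = (0.2000, 0.2000, -0.1100)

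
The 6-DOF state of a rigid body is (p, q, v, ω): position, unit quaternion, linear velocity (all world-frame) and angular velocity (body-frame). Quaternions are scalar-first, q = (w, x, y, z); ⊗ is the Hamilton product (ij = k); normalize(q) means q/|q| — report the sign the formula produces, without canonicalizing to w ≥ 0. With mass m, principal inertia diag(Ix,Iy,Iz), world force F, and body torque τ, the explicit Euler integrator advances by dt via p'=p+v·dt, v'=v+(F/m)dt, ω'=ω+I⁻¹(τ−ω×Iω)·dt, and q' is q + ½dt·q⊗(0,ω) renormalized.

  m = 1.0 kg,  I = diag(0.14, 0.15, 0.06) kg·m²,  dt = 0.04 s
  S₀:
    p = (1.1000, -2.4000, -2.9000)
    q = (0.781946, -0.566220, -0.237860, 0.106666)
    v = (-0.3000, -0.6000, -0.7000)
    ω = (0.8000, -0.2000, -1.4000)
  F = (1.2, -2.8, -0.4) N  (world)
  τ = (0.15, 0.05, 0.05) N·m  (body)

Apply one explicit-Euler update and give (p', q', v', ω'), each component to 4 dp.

gyro term ω×Iω = (-0.0252, -0.0896, -0.0016)
angular accel α = (1.2514, 0.9307, 0.8600)
ω' = ω + α·dt = (0.8501, -0.1628, -1.3656)
Hamilton product q⊗(0,ω) = (0.5547364, 0.9798940, -0.8637644, -0.7911924)
q + ½dt·q⊗(0,ω), renormalized = (0.7926, -0.5463, -0.2550, 0.0908)
a = (1.2000, -2.8000, -0.4000)
p' = p + v·dt = (1.0880, -2.4240, -2.9280)
v' = v + a·dt = (-0.2520, -0.7120, -0.7160)

p' = (1.0880, -2.4240, -2.9280)
q' = (0.7926, -0.5463, -0.2550, 0.0908)
v' = (-0.2520, -0.7120, -0.7160)
ω' = (0.8501, -0.1628, -1.3656)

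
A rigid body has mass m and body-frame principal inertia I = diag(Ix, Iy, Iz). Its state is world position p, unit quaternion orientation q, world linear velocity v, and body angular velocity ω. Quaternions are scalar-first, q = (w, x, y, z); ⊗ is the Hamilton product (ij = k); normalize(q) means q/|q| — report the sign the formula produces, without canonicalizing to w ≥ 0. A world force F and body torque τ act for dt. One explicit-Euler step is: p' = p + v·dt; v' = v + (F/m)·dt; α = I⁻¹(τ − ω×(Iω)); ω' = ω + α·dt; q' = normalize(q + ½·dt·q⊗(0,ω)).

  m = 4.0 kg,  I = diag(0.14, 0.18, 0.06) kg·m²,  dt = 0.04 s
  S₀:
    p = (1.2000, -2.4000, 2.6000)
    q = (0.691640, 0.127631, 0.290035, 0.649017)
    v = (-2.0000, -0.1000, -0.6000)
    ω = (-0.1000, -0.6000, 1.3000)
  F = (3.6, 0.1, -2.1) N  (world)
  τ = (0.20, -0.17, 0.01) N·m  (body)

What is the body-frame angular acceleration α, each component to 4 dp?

ω×(Iω) gyroscopic = (0.0936, -0.0104, 0.0024)
α = I⁻¹(τ − ω×Iω) = (0.7600, -0.8867, 0.1267)

α = (0.7600, -0.8867, 0.1267)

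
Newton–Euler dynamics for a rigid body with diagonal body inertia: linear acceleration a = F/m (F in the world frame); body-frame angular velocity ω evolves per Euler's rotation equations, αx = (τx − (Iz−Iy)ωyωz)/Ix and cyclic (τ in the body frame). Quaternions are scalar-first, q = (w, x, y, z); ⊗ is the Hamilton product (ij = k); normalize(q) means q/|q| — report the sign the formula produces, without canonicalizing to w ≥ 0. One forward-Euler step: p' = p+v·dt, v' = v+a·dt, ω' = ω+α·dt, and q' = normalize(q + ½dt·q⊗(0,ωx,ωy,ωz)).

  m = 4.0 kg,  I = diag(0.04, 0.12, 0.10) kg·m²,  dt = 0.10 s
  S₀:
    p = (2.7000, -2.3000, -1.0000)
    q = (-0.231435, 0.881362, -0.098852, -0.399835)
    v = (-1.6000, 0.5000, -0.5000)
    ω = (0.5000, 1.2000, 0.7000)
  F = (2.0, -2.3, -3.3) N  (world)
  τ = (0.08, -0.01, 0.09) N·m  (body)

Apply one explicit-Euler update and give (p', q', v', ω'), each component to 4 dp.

new position p' = (2.5400, -2.2500, -1.0500)
new velocity v' = (-1.5500, 0.4425, -0.5825)
precession coupling ω×(Iω) = (-0.0168, -0.0210, 0.0480)
α = I⁻¹(τ − ω×Iω) = (2.4200, 0.0917, 0.4200)
new body rate ω' = (0.7420, 1.2092, 0.7420)
2q̇ = q⊗(0,ω) = (-0.0421741, 0.2948881, -1.0945929, 0.9450559)
updated quaternion q' = (-0.2329, 0.8937, -0.1532, -0.3516)

p' = (2.5400, -2.2500, -1.0500)
q' = (-0.2329, 0.8937, -0.1532, -0.3516)
v' = (-1.5500, 0.4425, -0.5825)
ω' = (0.7420, 1.2092, 0.7420)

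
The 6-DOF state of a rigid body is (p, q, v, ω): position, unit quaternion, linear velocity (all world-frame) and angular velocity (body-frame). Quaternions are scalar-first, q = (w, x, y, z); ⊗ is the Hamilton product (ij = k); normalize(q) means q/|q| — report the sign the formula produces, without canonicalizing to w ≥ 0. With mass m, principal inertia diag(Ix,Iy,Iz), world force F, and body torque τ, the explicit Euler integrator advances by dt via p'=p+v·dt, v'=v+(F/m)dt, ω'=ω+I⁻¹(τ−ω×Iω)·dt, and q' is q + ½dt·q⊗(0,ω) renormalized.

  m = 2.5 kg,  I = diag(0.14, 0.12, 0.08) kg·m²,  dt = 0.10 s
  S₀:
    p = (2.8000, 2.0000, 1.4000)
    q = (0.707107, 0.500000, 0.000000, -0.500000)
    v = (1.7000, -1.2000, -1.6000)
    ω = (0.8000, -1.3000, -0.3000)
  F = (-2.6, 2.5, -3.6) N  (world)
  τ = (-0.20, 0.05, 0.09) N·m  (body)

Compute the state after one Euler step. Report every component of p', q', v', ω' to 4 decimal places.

ω×(Iω) gyroscopic = (-0.0156, -0.0144, 0.0208)
(τ − ω×Iω)/I = (-1.3171, 0.5367, 0.8650)
ω' = ω + α·dt = (0.6683, -1.2463, -0.2135)
q⊗(0,ω) = (-0.5500000, -0.0843144, -1.1692391, -0.8621321)
q + ½dt·q⊗(0,ω), renormalized = (0.6776, 0.4943, -0.0583, -0.5415)
new position p' = (2.9700, 1.8800, 1.2400)
new velocity v' = (1.5960, -1.1000, -1.7440)

p' = (2.9700, 1.8800, 1.2400)
q' = (0.6776, 0.4943, -0.0583, -0.5415)
v' = (1.5960, -1.1000, -1.7440)
ω' = (0.6683, -1.2463, -0.2135)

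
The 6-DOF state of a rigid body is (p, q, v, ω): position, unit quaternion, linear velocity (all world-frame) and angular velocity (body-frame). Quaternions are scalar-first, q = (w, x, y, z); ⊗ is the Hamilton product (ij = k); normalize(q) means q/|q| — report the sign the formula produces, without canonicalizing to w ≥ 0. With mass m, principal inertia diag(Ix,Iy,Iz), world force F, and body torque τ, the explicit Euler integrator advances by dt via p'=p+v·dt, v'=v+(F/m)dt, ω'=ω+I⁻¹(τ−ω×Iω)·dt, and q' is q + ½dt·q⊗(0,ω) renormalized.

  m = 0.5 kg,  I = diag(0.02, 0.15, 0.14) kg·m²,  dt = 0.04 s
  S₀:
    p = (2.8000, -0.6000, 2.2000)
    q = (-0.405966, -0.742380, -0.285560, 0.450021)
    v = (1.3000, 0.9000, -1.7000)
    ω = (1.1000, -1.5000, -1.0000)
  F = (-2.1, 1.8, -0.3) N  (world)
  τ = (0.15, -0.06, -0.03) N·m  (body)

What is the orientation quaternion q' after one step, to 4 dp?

q' = (-0.3889, -0.7314, -0.2781, 0.4863)

Hamilton product q⊗(0,ω) = (0.8382990, 0.5140289, 0.3615921, 1.8336520)
q' = normalize(q + ½dt·q⊗(0,ω)) = (-0.3889, -0.7314, -0.2781, 0.4863)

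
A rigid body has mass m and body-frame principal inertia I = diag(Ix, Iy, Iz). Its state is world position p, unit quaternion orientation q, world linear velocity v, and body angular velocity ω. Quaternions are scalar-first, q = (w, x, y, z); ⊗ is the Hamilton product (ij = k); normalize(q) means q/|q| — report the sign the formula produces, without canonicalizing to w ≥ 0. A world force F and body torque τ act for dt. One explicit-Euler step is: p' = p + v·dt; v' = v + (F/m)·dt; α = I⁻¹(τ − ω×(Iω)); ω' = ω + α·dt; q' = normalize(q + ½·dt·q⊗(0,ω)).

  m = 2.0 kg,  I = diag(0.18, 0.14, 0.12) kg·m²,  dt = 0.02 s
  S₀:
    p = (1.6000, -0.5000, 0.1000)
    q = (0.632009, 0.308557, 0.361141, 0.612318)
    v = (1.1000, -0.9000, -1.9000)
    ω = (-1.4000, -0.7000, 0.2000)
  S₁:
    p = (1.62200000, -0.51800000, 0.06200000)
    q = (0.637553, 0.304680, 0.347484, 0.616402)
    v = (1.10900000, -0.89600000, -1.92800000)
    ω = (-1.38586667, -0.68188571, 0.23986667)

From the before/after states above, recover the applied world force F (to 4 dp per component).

F = (0.9000, 0.4000, -2.8000)

v₁ − v₀ = (0.00900000, 0.00400000, -0.02800000)
applied force F = (0.9000, 0.4000, -2.8000)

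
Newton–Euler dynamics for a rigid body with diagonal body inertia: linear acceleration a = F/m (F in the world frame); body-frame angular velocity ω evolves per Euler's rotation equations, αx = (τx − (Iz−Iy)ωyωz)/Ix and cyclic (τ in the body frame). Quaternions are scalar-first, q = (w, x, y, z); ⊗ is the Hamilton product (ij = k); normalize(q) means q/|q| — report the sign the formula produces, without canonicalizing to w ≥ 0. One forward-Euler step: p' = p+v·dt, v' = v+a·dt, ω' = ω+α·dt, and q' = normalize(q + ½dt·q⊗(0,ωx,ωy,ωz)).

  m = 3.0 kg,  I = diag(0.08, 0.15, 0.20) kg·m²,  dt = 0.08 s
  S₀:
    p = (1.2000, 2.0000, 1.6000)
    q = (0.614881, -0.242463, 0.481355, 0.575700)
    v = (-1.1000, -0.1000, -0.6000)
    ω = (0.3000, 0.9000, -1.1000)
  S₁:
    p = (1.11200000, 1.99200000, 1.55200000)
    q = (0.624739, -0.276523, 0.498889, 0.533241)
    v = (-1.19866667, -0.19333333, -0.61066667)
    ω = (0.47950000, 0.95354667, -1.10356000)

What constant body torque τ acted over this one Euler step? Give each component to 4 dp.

τ = (0.1300, 0.1400, 0.0100)

Δω = ω₁−ω₀ = (0.17950000, 0.05354667, -0.00356000)
gyro term ω₀×Iω₀ = (-0.0495, 0.0396, 0.0189)
applied torque τ = (0.1300, 0.1400, 0.0100)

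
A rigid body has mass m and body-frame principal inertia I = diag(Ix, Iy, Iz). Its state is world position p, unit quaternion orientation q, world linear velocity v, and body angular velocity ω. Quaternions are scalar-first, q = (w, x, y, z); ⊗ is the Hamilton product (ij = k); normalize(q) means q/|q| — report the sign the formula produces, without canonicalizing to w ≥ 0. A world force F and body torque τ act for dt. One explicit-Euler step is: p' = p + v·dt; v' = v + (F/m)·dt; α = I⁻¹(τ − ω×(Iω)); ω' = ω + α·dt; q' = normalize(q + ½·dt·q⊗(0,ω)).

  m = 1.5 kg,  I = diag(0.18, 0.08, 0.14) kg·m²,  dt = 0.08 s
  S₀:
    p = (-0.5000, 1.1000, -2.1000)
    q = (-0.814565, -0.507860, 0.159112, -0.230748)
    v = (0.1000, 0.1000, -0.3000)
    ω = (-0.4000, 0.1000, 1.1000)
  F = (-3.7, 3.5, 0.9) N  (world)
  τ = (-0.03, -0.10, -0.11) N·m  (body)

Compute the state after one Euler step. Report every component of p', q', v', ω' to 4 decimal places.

p' = (-0.4920, 1.1080, -2.1240)
q' = (-0.8123, -0.4864, 0.1817, -0.2658)
v' = (-0.0973, 0.2867, -0.2520)
ω' = (-0.4163, 0.0176, 1.0349)

ω×(Iω) gyroscopic = (0.0066, -0.0176, 0.0040)
angular accel α = (-0.2033, -1.0300, -0.8143)
ω + α·dt = (-0.4163, 0.0176, 1.0349)
q⊗(0,ω) = (0.0347676, 0.5239240, 0.5694887, -0.8831627)
q' = normalize(q + ½dt·q⊗(0,ω)) = (-0.8123, -0.4864, 0.1817, -0.2658)
a = (-2.4667, 2.3333, 0.6000)
p + v·dt = (-0.4920, 1.1080, -2.1240)
new velocity v' = (-0.0973, 0.2867, -0.2520)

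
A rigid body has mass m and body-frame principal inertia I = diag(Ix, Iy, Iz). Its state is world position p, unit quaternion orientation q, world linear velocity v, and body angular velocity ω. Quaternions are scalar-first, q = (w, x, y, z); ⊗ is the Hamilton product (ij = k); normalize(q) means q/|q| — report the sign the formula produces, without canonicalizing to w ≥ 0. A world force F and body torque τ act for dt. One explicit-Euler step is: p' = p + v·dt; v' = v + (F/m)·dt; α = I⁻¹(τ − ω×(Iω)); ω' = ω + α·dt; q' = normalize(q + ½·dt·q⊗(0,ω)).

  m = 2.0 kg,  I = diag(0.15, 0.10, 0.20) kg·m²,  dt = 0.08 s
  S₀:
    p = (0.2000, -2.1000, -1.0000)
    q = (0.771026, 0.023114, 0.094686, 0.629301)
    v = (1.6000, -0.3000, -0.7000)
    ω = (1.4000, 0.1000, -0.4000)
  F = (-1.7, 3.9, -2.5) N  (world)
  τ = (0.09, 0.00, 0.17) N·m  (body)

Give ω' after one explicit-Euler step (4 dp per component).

ω' = (1.4501, 0.0776, -0.3292)

ω×(Iω) gyroscopic = (-0.0040, 0.0280, -0.0070)
α = I⁻¹(τ − ω×Iω) = (0.6267, -0.2800, 0.8850)
ω + α·dt = (1.4501, 0.0776, -0.3292)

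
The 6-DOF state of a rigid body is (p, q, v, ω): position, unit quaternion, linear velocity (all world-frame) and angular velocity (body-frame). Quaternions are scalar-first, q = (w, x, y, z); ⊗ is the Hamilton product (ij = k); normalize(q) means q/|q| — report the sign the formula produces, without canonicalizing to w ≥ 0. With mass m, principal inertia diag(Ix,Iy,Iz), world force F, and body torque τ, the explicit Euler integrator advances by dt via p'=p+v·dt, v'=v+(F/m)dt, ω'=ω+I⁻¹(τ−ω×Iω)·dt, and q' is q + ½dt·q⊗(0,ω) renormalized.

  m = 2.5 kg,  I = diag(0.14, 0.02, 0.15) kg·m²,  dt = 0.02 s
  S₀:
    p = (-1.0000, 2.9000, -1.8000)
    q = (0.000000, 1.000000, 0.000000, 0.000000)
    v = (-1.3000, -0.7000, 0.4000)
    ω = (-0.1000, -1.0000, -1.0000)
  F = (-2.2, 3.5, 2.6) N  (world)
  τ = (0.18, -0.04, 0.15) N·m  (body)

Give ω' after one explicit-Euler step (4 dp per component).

ω' = (-0.0929, -1.0390, -0.9784)

precession coupling ω×(Iω) = (0.1300, -0.0010, -0.0120)
α = I⁻¹(τ − ω×Iω) = (0.3571, -1.9500, 1.0800)
new body rate ω' = (-0.0929, -1.0390, -0.9784)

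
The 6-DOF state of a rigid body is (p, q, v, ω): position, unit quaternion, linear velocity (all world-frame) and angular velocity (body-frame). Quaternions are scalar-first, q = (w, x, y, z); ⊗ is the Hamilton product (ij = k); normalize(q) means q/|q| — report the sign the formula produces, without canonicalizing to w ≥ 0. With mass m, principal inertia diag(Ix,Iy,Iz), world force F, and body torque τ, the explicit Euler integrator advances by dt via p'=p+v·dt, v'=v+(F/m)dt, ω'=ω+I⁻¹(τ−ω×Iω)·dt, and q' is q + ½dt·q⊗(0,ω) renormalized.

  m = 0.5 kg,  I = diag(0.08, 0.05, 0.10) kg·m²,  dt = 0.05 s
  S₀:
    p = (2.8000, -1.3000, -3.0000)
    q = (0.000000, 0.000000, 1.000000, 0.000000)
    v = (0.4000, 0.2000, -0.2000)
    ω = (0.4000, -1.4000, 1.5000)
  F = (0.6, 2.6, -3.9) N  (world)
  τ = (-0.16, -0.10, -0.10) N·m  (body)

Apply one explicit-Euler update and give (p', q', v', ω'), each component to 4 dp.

p' = (2.8200, -1.2900, -3.0100)
q' = (0.0350, 0.0374, 0.9986, -0.0100)
v' = (0.4600, 0.4600, -0.5900)
ω' = (0.3656, -1.4880, 1.4416)

(τ − ω×Iω)/I = (-0.6875, -1.7600, -1.1680)
ω + α·dt = (0.3656, -1.4880, 1.4416)
2q̇ = q⊗(0,ω) = (1.4000000, 1.5000000, 0.0000000, -0.4000000)
q + ½dt·q⊗(0,ω), renormalized = (0.0350, 0.0374, 0.9986, -0.0100)
a = F/m = (1.2000, 5.2000, -7.8000)
new position p' = (2.8200, -1.2900, -3.0100)
v' = v + a·dt = (0.4600, 0.4600, -0.5900)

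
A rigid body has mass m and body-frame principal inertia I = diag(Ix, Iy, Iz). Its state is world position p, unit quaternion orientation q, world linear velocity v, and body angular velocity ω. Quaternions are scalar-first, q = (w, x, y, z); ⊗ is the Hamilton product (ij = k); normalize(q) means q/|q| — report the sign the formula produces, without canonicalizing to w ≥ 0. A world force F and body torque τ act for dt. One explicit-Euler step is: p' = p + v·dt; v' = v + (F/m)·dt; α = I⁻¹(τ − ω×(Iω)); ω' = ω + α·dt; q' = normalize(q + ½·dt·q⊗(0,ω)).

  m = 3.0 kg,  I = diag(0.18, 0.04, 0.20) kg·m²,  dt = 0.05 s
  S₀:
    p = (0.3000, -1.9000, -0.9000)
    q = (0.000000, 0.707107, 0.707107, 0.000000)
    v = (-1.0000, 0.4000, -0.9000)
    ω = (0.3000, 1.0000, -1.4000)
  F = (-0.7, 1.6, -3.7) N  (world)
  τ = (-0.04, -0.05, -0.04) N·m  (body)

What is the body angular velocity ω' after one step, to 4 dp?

angular accel α = (1.0222, -1.4600, 0.0100)
ω + α·dt = (0.3511, 0.9270, -1.3995)

ω' = (0.3511, 0.9270, -1.3995)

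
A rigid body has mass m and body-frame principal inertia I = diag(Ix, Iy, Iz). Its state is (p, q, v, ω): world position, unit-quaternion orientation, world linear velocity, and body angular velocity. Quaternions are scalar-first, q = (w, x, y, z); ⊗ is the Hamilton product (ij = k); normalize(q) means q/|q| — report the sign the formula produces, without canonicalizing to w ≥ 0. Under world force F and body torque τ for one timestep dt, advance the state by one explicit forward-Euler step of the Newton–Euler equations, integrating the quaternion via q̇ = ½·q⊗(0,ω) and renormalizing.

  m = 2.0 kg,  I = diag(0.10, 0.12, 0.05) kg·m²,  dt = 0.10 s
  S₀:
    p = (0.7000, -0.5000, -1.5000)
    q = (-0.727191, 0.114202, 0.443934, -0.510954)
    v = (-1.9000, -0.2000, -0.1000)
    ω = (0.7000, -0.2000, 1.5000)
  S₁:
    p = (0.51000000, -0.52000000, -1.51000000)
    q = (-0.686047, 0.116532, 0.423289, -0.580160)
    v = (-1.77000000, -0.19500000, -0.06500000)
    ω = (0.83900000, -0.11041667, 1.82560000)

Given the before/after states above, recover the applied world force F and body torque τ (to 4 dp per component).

Δv = v₁−v₀ = (0.13000000, 0.00500000, 0.03500000)
F = m·Δv/dt = (2.6000, 0.1000, 0.7000)
Δω = ω₁−ω₀ = (0.13900000, 0.08958333, 0.32560000)
precession coupling = (0.0210, 0.0525, -0.0028)
applied torque τ = (0.1600, 0.1600, 0.1600)

F = (2.6000, 0.1000, 0.7000)
τ = (0.1600, 0.1600, 0.1600)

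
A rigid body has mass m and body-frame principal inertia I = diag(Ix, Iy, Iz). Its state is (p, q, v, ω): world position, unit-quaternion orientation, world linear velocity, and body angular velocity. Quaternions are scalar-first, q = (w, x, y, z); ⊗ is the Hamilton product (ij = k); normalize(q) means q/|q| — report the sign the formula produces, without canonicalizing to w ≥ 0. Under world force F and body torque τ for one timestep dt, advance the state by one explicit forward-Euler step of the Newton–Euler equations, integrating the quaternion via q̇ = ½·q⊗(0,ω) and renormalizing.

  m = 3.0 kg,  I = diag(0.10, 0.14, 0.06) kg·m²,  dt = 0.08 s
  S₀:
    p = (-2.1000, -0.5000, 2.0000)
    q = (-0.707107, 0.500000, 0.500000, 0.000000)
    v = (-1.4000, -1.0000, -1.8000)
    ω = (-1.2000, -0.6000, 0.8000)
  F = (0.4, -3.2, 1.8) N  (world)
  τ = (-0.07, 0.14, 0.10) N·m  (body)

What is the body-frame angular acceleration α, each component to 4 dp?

precession coupling ω×(Iω) = (0.0384, -0.0384, 0.0288)
angular accel α = (-1.0840, 1.2743, 1.1867)

α = (-1.0840, 1.2743, 1.1867)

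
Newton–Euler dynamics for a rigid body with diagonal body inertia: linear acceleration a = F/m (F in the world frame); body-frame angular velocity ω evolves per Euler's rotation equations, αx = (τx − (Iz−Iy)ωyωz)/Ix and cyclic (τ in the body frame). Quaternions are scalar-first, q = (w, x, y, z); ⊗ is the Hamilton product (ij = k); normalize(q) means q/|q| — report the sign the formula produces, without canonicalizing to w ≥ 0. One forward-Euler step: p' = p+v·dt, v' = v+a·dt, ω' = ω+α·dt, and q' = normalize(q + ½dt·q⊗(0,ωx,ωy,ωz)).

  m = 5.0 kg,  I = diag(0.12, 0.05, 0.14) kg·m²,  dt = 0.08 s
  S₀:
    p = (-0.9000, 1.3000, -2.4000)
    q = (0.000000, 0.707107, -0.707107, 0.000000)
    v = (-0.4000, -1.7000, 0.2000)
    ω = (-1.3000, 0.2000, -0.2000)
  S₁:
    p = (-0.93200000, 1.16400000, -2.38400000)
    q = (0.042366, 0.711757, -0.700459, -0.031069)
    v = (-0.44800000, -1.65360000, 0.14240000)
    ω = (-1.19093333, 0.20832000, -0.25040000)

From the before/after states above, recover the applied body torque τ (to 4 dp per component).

ω₁ − ω₀ = (0.10906667, 0.00832000, -0.05040000)
applied torque τ = (0.1600, 0.0000, -0.0700)

τ = (0.1600, 0.0000, -0.0700)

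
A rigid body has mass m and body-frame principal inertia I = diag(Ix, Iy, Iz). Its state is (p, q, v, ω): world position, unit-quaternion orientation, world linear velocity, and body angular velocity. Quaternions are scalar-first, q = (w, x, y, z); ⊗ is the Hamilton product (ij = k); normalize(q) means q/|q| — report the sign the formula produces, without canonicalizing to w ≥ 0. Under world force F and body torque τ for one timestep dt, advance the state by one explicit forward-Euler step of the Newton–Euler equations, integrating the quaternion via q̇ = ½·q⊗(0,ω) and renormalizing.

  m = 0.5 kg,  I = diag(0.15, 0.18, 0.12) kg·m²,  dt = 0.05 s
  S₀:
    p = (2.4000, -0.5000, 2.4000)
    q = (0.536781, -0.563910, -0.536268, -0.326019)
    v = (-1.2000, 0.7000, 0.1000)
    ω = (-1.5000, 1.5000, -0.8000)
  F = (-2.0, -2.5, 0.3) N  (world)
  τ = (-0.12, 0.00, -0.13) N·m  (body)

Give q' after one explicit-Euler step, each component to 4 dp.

q' = (0.5284, -0.5602, -0.5144, -0.3774)

2q̇ = q⊗(0,ω) = (-0.3022782, 0.1128714, 0.8430720, -2.0796918)
q' = normalize(q + ½dt·q⊗(0,ω)) = (0.5284, -0.5602, -0.5144, -0.3774)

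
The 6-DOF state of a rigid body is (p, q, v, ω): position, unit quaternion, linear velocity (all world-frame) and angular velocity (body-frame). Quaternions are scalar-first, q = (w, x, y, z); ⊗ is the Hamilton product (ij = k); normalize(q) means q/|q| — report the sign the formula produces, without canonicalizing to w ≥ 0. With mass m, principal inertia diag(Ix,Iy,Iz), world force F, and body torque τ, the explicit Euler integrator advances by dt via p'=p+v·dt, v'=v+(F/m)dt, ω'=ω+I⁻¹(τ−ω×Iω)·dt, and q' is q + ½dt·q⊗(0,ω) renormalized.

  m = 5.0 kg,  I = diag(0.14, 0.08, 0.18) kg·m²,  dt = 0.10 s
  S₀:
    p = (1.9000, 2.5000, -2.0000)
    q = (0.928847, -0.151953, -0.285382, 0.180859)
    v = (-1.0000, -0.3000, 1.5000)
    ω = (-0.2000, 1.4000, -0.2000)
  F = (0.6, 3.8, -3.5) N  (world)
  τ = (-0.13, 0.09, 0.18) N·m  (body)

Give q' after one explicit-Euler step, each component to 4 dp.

q⊗(0,ω) = (0.4053160, -0.3818956, 1.2338234, -0.4555800)
q' = normalize(q + ½dt·q⊗(0,ω)) = (0.9467, -0.1706, -0.2231, 0.1577)

q' = (0.9467, -0.1706, -0.2231, 0.1577)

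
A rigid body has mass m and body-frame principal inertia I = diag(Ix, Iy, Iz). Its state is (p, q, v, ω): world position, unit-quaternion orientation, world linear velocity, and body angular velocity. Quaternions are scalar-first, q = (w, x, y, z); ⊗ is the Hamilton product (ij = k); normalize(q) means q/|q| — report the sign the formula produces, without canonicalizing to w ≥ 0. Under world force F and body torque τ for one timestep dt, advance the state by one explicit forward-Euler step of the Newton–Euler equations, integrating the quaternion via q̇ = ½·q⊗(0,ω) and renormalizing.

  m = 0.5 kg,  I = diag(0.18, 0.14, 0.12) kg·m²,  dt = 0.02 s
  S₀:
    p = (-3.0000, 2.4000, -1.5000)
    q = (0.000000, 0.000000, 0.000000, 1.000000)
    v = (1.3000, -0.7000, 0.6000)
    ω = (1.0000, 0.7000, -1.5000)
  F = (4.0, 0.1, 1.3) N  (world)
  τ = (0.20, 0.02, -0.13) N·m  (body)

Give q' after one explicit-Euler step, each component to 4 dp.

q' = (0.0150, -0.0070, 0.0100, 0.9998)

Hamilton product q⊗(0,ω) = (1.5000000, -0.7000000, 1.0000000, 0.0000000)
q + ½dt·q⊗(0,ω), renormalized = (0.0150, -0.0070, 0.0100, 0.9998)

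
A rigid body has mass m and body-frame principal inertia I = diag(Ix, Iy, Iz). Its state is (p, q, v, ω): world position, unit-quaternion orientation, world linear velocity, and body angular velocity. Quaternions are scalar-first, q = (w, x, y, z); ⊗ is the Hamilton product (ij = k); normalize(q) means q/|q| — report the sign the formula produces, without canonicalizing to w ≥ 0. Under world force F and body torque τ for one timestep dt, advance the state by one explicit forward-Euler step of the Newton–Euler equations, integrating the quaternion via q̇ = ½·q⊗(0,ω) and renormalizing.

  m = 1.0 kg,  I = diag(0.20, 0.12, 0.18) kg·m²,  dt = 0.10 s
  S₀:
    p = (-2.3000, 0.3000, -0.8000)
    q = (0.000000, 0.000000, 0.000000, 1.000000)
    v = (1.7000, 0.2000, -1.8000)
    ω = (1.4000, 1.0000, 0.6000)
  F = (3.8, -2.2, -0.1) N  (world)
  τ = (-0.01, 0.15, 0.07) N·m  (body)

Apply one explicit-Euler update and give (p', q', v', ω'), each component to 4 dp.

p' = (-2.1300, 0.3200, -0.9800)
q' = (-0.0299, -0.0498, 0.0697, 0.9959)
v' = (2.0800, -0.0200, -1.8100)
ω' = (1.3770, 1.1110, 0.7011)

a = (3.8000, -2.2000, -0.1000)
p' = p + v·dt = (-2.1300, 0.3200, -0.9800)
v' = v + a·dt = (2.0800, -0.0200, -1.8100)
ω×(Iω) gyroscopic = (0.0360, 0.0168, -0.1120)
(τ − ω×Iω)/I = (-0.2300, 1.1100, 1.0111)
ω' = ω + α·dt = (1.3770, 1.1110, 0.7011)
Hamilton product q⊗(0,ω) = (-0.6000000, -1.0000000, 1.4000000, 0.0000000)
q + ½dt·q⊗(0,ω), renormalized = (-0.0299, -0.0498, 0.0697, 0.9959)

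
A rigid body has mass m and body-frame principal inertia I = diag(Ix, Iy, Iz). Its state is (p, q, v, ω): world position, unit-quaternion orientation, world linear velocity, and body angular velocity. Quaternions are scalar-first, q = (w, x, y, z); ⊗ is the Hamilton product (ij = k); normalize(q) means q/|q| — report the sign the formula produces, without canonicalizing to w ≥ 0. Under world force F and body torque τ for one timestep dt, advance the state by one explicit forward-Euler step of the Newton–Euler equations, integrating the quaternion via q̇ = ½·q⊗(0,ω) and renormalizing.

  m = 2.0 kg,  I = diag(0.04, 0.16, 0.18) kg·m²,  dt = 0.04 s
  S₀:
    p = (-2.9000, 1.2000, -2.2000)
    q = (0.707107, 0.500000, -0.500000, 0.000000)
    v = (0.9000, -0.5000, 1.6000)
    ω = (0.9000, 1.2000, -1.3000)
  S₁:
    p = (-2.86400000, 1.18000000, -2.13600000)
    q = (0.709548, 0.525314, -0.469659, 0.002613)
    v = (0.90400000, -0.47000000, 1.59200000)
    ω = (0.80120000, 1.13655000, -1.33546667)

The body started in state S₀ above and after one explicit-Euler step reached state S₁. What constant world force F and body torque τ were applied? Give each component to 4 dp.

Δv = v₁−v₀ = (0.00400000, 0.03000000, -0.00800000)
applied force F = (0.2000, 1.5000, -0.4000)
rate change Δω = (-0.09880000, -0.06345000, -0.03546667)
I·α + gyro = (-0.1300, -0.0900, -0.0300)

F = (0.2000, 1.5000, -0.4000)
τ = (-0.1300, -0.0900, -0.0300)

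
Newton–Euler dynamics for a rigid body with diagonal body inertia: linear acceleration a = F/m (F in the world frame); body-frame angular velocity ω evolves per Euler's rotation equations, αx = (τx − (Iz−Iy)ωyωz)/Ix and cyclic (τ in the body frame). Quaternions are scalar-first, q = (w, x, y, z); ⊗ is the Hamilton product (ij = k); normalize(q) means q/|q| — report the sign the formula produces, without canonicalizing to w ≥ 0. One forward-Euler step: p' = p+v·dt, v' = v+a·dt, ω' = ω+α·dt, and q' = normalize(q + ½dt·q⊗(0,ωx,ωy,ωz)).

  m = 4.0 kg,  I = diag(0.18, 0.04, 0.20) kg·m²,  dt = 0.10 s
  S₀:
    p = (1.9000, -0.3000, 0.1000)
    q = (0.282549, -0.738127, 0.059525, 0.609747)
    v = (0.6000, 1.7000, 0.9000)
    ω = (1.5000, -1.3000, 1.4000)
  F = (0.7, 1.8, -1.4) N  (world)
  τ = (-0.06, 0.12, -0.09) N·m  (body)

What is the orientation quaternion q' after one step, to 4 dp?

q⊗(0,ω) = (0.3309272, 1.2998296, 1.5806846, 1.2658462)
updated quaternion q' = (0.2969, -0.6682, 0.1375, 0.6681)

q' = (0.2969, -0.6682, 0.1375, 0.6681)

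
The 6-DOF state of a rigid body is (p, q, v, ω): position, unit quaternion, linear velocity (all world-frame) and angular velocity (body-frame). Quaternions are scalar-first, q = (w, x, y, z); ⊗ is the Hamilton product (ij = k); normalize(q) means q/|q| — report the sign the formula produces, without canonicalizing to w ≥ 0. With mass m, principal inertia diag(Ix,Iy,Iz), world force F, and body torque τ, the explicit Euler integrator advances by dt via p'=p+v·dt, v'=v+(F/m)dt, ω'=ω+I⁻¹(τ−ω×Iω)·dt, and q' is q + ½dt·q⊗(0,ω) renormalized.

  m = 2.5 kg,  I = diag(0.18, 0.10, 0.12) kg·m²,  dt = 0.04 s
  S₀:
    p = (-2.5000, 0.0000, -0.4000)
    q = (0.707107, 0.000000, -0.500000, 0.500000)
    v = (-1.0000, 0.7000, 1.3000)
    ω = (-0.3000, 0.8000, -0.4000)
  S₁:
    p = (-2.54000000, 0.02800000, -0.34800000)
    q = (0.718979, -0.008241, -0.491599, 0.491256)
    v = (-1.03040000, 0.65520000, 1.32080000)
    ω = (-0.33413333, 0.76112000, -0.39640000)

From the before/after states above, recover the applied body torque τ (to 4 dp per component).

τ = (-0.1600, -0.0900, 0.0300)

Δω = ω₁−ω₀ = (-0.03413333, -0.03888000, 0.00360000)
τ = I·(Δω/dt) + ω₀×(Iω₀) = (-0.1600, -0.0900, 0.0300)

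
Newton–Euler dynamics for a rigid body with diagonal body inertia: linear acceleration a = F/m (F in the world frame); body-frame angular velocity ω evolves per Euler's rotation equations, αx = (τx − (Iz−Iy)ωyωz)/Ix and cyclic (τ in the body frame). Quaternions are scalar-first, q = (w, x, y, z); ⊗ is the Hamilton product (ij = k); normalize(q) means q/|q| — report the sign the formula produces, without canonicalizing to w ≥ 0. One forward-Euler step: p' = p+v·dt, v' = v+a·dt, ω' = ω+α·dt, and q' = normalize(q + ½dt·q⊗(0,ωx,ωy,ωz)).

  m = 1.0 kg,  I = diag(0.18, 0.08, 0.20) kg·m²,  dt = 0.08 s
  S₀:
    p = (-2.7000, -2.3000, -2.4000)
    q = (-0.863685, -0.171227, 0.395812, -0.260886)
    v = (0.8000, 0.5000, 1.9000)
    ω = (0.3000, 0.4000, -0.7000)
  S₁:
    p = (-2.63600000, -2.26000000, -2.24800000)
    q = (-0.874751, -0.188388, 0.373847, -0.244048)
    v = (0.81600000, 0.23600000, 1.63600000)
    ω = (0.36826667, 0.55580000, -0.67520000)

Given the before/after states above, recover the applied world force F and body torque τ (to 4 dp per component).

F = (0.2000, -3.3000, -3.3000)
τ = (0.1200, 0.1600, 0.0500)

ω₁ − ω₀ = (0.06826667, 0.15580000, 0.02480000)
gyro term ω₀×Iω₀ = (-0.0336, 0.0042, -0.0120)
τ = I·(Δω/dt) + ω₀×(Iω₀) = (0.1200, 0.1600, 0.0500)
Δv = v₁−v₀ = (0.01600000, -0.26400000, -0.26400000)
applied force F = (0.2000, -3.3000, -3.3000)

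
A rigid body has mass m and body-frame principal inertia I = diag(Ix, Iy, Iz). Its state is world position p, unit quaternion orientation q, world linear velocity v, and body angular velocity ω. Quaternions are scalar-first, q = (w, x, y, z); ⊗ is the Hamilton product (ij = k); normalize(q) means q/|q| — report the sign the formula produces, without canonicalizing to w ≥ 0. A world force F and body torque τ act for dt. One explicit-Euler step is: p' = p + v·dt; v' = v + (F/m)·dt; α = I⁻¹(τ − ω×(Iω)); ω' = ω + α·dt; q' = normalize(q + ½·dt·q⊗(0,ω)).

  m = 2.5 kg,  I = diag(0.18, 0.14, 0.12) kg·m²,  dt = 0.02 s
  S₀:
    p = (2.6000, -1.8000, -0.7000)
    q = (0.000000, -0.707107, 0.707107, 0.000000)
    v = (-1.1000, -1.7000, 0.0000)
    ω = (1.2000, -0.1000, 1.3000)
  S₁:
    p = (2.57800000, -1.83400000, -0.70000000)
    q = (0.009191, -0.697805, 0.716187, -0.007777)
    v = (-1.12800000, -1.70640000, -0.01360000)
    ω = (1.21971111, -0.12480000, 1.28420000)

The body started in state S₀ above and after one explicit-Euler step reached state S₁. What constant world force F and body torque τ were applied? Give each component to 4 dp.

rate change Δω = (0.01971111, -0.02480000, -0.01580000)
gyro term ω₀×Iω₀ = (0.0026, 0.0936, 0.0048)
I·α + gyro = (0.1800, -0.0800, -0.0900)
velocity change Δv = (-0.02800000, -0.00640000, -0.01360000)
applied force F = (-3.5000, -0.8000, -1.7000)

F = (-3.5000, -0.8000, -1.7000)
τ = (0.1800, -0.0800, -0.0900)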